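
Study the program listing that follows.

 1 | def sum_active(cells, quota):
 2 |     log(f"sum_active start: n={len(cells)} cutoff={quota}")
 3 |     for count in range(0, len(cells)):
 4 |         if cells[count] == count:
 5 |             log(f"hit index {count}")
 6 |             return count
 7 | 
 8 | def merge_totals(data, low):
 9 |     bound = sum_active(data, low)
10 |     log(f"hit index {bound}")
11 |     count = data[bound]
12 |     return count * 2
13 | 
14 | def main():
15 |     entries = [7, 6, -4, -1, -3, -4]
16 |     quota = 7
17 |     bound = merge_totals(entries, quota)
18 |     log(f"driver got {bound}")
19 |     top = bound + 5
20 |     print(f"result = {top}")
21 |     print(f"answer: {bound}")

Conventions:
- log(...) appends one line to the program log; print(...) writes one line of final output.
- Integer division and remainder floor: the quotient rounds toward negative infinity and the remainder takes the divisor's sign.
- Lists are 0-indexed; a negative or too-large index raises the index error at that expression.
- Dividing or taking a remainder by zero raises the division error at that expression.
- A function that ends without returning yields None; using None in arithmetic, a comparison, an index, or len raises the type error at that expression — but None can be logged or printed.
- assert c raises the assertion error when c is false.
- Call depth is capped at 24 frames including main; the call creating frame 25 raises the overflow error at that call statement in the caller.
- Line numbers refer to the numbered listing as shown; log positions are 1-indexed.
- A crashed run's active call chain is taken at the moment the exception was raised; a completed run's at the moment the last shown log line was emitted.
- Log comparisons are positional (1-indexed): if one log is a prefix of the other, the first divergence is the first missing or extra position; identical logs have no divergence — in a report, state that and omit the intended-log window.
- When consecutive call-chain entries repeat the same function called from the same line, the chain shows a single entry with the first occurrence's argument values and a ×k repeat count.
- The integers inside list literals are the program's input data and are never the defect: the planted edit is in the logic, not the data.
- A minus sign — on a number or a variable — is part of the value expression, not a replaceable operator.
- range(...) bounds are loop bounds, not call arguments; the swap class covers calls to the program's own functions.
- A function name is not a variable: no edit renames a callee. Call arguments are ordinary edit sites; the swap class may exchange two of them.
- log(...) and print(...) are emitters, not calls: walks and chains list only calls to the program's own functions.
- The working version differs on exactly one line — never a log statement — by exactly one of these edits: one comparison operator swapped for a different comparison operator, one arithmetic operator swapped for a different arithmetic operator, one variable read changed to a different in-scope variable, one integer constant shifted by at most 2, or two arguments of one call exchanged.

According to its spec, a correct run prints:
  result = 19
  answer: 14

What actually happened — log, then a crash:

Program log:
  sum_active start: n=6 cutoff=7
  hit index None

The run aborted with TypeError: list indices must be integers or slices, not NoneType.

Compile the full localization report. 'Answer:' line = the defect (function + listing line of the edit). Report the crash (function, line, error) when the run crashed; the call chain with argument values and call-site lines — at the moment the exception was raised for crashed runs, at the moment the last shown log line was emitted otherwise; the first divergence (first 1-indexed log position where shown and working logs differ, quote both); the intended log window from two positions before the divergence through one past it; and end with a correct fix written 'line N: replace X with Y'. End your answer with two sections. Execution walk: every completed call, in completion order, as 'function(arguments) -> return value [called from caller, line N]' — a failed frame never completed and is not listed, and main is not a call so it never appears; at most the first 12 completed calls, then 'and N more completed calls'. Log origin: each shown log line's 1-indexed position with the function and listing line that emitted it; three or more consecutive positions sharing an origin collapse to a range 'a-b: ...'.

Answer: the defect is in sum_active at line 4.
Core observation: The log first diverges at position 2: the faulty run prints 'hit index None' where the working version prints 'hit index 0'.
Crash: merge_totals, line 11, TypeError.
Call chain: main -> merge_totals([7, 6, -4, -1, -3, -4], 7) (called at line 17).
First divergence: position 2 — shown 'hit index None', intended 'hit index 0'.
Intended log window:
  1: sum_active start: n=6 cutoff=7
  2: hit index 0
  3: hit index 0
Execution walk:
  sum_active([7, 6, -4, -1, -3, -4], 7) -> None  [called from merge_totals, line 9]
Log origins:
  1 — sum_active, line 2
  2 — merge_totals, line 10
A correct fix: line 4: replace `cells[count] == count` with `cells[count] == quota`.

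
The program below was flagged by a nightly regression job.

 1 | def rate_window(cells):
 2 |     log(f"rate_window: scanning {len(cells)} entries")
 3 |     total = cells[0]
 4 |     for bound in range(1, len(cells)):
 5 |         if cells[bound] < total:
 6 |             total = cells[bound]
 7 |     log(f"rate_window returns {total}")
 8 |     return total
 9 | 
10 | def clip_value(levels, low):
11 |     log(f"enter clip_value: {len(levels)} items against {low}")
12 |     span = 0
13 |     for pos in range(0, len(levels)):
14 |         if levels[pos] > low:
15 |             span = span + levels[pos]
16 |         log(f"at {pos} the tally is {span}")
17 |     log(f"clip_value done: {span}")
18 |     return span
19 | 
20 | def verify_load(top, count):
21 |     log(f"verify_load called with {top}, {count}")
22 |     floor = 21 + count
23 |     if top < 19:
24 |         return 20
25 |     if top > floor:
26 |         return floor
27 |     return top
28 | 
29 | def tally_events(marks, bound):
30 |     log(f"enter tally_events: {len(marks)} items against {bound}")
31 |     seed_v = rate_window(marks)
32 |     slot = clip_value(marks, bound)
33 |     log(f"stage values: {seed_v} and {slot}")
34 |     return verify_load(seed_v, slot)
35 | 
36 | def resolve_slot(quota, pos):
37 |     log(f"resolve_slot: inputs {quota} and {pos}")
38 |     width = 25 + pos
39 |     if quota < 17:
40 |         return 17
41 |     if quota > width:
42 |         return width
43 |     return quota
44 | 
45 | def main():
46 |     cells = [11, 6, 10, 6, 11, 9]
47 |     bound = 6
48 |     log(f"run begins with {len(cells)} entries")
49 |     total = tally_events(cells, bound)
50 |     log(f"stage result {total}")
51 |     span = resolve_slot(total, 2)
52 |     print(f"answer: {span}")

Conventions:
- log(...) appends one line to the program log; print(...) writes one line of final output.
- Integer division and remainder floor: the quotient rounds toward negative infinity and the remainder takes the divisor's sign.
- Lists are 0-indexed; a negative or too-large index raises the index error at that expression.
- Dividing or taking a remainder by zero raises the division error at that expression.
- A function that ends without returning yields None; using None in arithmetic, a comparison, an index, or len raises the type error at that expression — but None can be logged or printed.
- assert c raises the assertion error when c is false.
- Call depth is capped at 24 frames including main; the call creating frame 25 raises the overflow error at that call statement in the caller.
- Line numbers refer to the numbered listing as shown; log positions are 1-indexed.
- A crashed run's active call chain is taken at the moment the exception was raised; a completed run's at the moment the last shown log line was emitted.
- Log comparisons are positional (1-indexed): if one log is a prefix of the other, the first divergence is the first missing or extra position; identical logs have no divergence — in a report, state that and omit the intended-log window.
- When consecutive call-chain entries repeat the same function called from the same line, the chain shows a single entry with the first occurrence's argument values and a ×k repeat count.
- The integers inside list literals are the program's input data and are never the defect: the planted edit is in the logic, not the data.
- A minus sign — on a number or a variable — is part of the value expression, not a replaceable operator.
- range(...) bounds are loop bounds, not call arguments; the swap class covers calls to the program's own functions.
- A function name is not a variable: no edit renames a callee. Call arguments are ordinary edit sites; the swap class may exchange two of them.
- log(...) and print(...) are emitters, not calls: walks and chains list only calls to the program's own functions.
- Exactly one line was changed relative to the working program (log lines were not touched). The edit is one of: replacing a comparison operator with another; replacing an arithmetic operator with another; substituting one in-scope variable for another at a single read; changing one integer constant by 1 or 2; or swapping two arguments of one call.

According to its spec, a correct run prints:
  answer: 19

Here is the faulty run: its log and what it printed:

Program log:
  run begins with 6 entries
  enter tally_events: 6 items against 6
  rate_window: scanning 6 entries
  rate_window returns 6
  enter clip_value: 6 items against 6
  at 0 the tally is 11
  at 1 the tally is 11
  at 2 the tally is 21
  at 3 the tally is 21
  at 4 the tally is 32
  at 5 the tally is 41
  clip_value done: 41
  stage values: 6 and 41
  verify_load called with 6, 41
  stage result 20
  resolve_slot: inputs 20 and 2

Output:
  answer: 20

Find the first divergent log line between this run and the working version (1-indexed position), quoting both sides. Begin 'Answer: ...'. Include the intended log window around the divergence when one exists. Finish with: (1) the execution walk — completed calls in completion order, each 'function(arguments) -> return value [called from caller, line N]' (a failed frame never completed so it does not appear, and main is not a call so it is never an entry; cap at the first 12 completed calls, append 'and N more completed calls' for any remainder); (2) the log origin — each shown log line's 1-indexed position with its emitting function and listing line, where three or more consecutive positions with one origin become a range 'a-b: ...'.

Answer: at position 15 the run shows 'stage result 20' where the working version logs 'stage result 19'.
Intended log window:
  13: stage values: 6 and 41
  14: verify_load called with 6, 41
  15: stage result 19
  16: resolve_slot: inputs 19 and 2
Execution walk:
  rate_window([11, 6, 10, 6, 11, 9]) -> 6  [called from tally_events, line 31]
  clip_value([11, 6, 10, 6, 11, 9], 6) -> 41  [called from tally_events, line 32]
  verify_load(6, 41) -> 20  [called from tally_events, line 34]
  tally_events([11, 6, 10, 6, 11, 9], 6) -> 20  [called from main, line 49]
  resolve_slot(20, 2) -> 20  [called from main, line 51]
Log line origins:
  1: emitted by main (line 48)
  2: emitted by tally_events (line 30)
  3: emitted by rate_window (line 2)
  4: emitted by rate_window (line 7)
  5: emitted by clip_value (line 11)
  6-11: emitted by clip_value (line 16)
  12: emitted by clip_value (line 17)
  13: emitted by tally_events (line 33)
  14: emitted by verify_load (line 21)
  15: emitted by main (line 50)
  16: emitted by resolve_slot (line 37)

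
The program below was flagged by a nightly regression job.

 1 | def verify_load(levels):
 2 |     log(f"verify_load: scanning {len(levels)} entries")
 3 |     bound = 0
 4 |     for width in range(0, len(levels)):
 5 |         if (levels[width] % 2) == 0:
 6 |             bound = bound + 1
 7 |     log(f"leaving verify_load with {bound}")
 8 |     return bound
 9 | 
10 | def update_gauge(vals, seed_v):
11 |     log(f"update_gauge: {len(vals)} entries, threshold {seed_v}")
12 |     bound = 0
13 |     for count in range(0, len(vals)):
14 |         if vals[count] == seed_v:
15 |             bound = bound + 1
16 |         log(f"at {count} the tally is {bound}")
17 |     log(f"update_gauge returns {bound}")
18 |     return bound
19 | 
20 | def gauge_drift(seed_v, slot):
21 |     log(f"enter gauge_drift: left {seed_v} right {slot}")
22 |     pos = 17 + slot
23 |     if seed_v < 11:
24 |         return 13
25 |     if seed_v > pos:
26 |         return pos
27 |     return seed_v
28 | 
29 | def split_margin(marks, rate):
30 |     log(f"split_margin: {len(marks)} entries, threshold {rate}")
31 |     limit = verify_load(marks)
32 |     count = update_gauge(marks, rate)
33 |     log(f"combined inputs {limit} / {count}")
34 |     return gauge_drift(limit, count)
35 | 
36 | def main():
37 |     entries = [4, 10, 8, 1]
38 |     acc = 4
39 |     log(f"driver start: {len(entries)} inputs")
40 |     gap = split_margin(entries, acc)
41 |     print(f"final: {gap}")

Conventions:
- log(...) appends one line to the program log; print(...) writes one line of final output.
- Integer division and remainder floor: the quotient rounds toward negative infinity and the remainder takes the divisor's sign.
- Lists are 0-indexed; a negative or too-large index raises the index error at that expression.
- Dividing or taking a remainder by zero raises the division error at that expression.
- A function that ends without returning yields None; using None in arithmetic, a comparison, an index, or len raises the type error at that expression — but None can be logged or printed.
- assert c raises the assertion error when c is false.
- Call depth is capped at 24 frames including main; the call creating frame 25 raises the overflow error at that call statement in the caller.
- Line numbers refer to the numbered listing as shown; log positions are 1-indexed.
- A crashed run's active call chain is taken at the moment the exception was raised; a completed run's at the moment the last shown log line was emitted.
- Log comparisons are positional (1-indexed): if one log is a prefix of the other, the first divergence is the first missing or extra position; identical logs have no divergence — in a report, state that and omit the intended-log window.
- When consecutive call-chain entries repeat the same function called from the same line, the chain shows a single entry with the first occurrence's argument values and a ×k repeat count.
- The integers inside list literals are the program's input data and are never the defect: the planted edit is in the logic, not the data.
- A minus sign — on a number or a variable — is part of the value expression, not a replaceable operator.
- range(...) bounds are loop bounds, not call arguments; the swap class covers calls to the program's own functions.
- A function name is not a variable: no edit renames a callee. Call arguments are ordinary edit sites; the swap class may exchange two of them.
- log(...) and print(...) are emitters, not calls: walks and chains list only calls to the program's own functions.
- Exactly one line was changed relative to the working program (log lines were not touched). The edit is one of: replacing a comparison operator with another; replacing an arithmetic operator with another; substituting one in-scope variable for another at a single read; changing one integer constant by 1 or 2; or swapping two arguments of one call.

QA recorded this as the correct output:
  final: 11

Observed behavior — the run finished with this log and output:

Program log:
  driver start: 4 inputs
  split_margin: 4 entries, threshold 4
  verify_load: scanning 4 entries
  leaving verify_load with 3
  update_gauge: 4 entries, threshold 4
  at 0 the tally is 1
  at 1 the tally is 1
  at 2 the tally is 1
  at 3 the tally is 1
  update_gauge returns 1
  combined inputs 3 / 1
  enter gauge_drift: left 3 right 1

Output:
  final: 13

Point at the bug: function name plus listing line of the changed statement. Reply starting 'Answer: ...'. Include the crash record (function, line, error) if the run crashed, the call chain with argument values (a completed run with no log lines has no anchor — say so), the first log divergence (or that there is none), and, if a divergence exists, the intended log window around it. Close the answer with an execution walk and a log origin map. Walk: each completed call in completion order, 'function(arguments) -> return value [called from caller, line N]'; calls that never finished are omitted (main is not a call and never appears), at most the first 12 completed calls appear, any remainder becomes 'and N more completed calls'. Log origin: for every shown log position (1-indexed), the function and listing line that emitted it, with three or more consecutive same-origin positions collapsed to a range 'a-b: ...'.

Answer: the defect is in gauge_drift at line 24.
Key observation: The two runs log identically and part ways only at the printed values.
Call chain: main -> split_margin([4, 10, 8, 1], 4) (called at line 40) -> gauge_drift(3, 1) (called at line 34).
First divergence: none; the two logs match at every position.
Execution walk:
  verify_load([4, 10, 8, 1]) -> 3  [called from split_margin, line 31]
  update_gauge([4, 10, 8, 1], 4) -> 1  [called from split_margin, line 32]
  gauge_drift(3, 1) -> 13  [called from split_margin, line 34]
  split_margin([4, 10, 8, 1], 4) -> 13  [called from main, line 40]
Log line origins:
  1: emitted by main (line 39)
  2: emitted by split_margin (line 30)
  3: emitted by verify_load (line 2)
  4: emitted by verify_load (line 7)
  5: emitted by update_gauge (line 11)
  6-9: emitted by update_gauge (line 16)
  10: emitted by update_gauge (line 17)
  11: emitted by split_margin (line 33)
  12: emitted by gauge_drift (line 21)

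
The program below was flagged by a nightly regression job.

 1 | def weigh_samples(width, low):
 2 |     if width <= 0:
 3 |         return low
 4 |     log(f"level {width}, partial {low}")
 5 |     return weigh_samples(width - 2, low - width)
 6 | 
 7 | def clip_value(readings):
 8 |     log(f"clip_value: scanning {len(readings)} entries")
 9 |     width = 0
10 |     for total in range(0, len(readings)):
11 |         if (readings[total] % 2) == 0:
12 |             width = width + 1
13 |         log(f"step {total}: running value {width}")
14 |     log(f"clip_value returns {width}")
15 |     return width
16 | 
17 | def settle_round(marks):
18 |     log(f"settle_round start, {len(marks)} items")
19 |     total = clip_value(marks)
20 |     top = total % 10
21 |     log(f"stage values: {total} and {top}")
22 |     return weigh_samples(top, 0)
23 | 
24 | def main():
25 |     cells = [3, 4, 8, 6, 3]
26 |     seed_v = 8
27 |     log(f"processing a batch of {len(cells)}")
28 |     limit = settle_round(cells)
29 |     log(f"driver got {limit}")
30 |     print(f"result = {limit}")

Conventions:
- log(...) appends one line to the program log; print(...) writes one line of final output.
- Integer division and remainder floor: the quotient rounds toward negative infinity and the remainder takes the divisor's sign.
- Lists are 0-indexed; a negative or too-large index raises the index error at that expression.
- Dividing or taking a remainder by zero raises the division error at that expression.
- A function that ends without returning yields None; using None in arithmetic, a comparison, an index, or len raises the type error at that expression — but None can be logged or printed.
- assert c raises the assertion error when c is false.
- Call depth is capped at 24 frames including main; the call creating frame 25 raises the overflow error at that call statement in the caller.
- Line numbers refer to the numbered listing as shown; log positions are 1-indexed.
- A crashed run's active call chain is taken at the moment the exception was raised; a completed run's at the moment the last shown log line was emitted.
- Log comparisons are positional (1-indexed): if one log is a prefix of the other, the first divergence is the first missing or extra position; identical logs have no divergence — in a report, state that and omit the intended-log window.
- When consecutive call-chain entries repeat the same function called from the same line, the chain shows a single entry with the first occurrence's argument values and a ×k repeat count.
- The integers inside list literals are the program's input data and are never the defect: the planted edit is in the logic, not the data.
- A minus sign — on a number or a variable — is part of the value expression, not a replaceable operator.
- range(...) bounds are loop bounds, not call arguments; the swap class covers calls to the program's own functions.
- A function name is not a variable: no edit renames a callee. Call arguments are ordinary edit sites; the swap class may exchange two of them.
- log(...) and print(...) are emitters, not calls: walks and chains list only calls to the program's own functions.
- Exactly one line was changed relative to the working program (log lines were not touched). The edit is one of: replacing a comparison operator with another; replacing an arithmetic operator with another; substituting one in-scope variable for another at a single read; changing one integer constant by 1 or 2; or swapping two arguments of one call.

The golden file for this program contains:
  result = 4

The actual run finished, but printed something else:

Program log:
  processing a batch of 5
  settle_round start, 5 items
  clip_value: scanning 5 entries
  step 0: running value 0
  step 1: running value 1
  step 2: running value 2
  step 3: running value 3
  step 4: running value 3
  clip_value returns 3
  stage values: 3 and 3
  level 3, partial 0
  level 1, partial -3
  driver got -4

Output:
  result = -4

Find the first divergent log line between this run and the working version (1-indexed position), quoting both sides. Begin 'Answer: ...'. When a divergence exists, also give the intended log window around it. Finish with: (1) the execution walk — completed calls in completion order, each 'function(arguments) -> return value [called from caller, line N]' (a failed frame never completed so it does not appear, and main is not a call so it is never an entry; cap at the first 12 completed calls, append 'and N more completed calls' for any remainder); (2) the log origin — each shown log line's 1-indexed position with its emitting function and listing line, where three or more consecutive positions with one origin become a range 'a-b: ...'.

Answer: position 12 — shown 'level 1, partial -3', intended 'level 1, partial 3'.
Intended log window:
  10: stage values: 3 and 3
  11: level 3, partial 0
  12: level 1, partial 3
  13: driver got 4
Execution walk:
  clip_value([3, 4, 8, 6, 3]) -> 3  [called from settle_round, line 19]
  weigh_samples(-1, -4) -> -4  [called from weigh_samples, line 5]
  weigh_samples(1, -3) -> -4  [called from weigh_samples, line 5]
  weigh_samples(3, 0) -> -4  [called from settle_round, line 22]
  settle_round([3, 4, 8, 6, 3]) -> -4  [called from main, line 28]
Log line origins:
  1: from main, line 27
  2: from settle_round, line 18
  3: from clip_value, line 8
  4-8: from clip_value, line 13
  9: from clip_value, line 14
  10: from settle_round, line 21
  11: from weigh_samples, line 4
  12: from weigh_samples, line 4
  13: from main, line 29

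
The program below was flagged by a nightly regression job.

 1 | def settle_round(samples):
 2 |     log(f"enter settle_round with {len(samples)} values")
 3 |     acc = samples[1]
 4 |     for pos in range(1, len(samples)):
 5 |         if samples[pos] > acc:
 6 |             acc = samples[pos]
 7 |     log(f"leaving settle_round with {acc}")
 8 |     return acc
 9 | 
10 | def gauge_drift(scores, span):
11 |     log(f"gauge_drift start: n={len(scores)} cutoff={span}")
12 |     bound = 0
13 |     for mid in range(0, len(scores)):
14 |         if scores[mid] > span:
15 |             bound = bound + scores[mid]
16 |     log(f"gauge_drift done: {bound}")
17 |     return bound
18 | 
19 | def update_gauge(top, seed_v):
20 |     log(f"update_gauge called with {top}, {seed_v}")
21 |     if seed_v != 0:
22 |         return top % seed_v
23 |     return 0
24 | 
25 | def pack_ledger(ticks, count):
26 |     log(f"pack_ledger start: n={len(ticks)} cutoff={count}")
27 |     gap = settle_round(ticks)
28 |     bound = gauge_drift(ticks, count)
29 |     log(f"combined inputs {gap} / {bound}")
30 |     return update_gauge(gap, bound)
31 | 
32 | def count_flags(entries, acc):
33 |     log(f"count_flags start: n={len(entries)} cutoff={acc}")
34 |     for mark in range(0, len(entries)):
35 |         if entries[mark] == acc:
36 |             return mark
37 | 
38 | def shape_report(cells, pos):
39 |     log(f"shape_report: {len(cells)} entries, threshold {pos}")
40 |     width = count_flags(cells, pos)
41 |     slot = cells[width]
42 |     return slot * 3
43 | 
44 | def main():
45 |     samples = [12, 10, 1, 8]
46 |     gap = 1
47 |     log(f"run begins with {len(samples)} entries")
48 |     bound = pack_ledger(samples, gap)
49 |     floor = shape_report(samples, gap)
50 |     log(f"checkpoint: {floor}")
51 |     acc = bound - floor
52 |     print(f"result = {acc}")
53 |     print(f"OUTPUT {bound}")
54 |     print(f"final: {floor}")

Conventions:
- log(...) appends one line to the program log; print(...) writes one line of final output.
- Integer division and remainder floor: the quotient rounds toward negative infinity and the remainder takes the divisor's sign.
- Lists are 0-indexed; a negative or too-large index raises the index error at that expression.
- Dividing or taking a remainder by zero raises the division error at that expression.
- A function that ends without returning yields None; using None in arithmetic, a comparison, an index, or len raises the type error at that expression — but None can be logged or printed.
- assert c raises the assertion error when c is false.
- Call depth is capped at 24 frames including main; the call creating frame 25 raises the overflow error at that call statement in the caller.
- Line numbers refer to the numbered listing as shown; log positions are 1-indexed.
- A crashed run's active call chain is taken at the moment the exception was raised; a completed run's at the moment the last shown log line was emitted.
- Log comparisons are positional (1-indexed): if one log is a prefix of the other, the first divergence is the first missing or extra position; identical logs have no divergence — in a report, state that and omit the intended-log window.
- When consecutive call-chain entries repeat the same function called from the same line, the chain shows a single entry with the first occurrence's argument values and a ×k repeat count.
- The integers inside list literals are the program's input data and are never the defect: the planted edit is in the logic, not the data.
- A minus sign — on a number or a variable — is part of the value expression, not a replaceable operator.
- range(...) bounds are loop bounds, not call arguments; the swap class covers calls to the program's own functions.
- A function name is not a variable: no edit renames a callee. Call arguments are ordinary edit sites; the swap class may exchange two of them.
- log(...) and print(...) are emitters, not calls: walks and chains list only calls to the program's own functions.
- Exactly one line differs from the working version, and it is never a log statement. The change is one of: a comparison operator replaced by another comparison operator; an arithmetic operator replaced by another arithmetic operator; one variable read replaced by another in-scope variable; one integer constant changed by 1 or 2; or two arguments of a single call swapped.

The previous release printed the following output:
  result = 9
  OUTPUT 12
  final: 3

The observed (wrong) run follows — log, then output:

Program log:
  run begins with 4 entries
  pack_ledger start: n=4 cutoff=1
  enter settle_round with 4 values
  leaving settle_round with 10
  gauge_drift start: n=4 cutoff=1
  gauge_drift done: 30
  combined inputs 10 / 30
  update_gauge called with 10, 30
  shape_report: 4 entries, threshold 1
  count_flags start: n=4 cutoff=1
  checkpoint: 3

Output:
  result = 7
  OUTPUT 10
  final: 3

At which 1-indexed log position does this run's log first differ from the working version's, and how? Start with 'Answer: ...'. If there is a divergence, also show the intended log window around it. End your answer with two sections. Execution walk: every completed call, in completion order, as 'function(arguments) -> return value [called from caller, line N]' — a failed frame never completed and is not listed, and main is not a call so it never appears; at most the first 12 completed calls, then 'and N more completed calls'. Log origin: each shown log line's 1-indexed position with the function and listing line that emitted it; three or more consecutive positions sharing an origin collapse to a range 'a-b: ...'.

Answer: at position 4 the run shows 'leaving settle_round with 10' where the working version logs 'leaving settle_round with 12'.
Intended log window:
  2: pack_ledger start: n=4 cutoff=1
  3: enter settle_round with 4 values
  4: leaving settle_round with 12
  5: gauge_drift start: n=4 cutoff=1
Execution walk:
  settle_round([12, 10, 1, 8]) -> 10  [called from pack_ledger, line 27]
  gauge_drift([12, 10, 1, 8], 1) -> 30  [called from pack_ledger, line 28]
  update_gauge(10, 30) -> 10  [called from pack_ledger, line 30]
  pack_ledger([12, 10, 1, 8], 1) -> 10  [called from main, line 48]
  count_flags([12, 10, 1, 8], 1) -> 2  [called from shape_report, line 40]
  shape_report([12, 10, 1, 8], 1) -> 3  [called from main, line 49]
Log origin:
  1: logged in main at line 47
  2: logged in pack_ledger at line 26
  3: logged in settle_round at line 2
  4: logged in settle_round at line 7
  5: logged in gauge_drift at line 11
  6: logged in gauge_drift at line 16
  7: logged in pack_ledger at line 29
  8: logged in update_gauge at line 20
  9: logged in shape_report at line 39
  10: logged in count_flags at line 33
  11: logged in main at line 50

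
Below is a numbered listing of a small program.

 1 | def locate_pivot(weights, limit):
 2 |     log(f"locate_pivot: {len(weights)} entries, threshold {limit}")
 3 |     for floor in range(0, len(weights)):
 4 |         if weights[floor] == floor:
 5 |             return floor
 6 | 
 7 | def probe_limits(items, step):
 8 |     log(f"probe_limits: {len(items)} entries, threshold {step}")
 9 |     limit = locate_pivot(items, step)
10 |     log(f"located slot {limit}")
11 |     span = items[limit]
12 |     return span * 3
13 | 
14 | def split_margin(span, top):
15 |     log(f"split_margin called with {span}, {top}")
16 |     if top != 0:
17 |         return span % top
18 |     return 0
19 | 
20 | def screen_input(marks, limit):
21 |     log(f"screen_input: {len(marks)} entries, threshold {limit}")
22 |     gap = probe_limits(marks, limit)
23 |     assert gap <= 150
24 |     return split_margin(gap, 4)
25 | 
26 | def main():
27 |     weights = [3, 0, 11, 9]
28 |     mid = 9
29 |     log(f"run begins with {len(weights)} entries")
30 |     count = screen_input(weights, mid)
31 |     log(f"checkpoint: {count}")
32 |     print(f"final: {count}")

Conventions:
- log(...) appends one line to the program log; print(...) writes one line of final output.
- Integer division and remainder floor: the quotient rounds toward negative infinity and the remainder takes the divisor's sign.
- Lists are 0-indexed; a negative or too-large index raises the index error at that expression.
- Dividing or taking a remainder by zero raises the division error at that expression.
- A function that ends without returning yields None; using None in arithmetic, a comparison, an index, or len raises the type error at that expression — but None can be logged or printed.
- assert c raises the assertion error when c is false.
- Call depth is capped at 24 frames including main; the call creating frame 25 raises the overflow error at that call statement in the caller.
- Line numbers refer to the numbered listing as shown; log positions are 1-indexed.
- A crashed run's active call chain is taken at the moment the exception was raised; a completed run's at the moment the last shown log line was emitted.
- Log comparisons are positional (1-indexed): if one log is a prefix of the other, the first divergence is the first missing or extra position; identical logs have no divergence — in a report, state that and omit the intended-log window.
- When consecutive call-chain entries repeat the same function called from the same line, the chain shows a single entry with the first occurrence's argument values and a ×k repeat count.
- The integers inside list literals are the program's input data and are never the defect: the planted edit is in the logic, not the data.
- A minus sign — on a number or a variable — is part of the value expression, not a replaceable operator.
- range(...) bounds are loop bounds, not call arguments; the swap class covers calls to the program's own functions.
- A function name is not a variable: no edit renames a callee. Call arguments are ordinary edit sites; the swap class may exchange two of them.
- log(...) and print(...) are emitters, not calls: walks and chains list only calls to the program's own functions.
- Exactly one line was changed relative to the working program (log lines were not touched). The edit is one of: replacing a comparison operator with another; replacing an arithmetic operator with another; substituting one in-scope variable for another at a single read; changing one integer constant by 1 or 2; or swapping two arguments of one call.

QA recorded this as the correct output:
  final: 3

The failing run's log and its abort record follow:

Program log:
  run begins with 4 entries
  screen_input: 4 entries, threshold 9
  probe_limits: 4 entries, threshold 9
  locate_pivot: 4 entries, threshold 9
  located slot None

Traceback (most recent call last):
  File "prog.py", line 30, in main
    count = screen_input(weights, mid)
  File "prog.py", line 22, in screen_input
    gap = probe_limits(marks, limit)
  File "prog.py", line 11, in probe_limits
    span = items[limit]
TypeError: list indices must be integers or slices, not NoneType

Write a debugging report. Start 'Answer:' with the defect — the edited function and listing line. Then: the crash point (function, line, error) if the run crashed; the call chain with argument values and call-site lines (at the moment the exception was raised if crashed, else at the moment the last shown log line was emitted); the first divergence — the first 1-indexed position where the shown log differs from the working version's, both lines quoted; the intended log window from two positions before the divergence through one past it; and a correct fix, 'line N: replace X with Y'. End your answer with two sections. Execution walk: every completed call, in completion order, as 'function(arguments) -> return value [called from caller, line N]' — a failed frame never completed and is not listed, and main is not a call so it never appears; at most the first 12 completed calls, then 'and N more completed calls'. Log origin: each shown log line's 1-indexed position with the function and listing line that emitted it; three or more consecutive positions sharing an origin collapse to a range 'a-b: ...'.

Answer: the defect is in locate_pivot at line 4.
Core observation: At log position 5 the runs split — shown 'located slot None', but the working version logs 'located slot 3'.
Crash: probe_limits, line 11, TypeError.
Call chain: main -> screen_input([3, 0, 11, 9], 9) (called at line 30) -> probe_limits([3, 0, 11, 9], 9) (called at line 22).
First divergence: at position 5 the run shows 'located slot None' where the working version logs 'located slot 3'.
Intended log window:
  3: probe_limits: 4 entries, threshold 9
  4: locate_pivot: 4 entries, threshold 9
  5: located slot 3
  6: split_margin called with 27, 4
Execution walk:
  locate_pivot([3, 0, 11, 9], 9) -> None  [called from probe_limits, line 9]
Origin of each log line:
  1: from main, line 29
  2: from screen_input, line 21
  3: from probe_limits, line 8
  4: from locate_pivot, line 2
  5: from probe_limits, line 10
A correct fix: line 4: replace `weights[floor] == floor` with `weights[floor] == limit`.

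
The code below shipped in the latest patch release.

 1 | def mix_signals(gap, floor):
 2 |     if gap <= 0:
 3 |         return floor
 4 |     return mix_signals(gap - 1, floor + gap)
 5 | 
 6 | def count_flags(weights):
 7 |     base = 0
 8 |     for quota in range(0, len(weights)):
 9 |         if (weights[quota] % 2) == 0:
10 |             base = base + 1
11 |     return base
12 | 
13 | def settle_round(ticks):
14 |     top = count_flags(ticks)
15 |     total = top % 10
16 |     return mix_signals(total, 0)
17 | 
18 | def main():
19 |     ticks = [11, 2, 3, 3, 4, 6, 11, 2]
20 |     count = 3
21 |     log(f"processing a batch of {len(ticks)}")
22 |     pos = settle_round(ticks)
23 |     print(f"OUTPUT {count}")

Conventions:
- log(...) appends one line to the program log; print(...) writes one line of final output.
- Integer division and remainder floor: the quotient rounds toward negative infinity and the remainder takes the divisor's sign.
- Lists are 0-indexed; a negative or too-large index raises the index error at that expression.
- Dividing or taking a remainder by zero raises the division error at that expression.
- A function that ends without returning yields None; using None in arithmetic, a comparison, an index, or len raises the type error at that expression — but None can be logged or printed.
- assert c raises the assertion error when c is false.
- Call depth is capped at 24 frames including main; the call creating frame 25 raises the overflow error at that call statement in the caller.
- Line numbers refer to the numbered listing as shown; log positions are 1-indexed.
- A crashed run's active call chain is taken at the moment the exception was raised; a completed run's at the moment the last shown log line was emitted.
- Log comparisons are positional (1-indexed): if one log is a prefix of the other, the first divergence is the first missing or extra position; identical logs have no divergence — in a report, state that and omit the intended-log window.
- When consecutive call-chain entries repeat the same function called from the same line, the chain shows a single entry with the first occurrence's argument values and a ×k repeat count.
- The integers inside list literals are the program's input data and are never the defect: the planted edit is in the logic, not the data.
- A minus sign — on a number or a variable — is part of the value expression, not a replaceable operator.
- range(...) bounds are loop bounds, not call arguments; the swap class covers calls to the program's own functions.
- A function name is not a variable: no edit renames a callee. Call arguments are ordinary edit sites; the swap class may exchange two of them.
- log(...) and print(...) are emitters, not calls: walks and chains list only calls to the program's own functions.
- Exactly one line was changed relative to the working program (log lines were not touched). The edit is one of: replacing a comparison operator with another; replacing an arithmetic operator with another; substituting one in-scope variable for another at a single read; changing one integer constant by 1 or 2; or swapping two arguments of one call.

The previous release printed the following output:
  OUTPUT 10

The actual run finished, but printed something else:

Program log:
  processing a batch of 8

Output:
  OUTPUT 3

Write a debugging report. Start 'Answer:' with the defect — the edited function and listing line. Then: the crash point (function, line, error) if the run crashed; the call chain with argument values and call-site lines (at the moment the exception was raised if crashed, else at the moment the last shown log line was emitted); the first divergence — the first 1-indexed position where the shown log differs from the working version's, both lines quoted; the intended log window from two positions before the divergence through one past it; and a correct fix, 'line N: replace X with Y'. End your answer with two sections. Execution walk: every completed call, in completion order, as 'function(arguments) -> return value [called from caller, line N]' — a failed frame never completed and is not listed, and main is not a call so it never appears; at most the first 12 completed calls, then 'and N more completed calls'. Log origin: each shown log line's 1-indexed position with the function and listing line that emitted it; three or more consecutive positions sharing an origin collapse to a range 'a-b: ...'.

Answer: the defect is in main at line 23.
The tell: Every logged value matches the working version; the printed result is what differs.
Call chain: main.
First divergence: there is none — every log position agrees.
Execution walk:
  count_flags([11, 2, 3, 3, 4, 6, 11, 2]) -> 4  [called from settle_round, line 14]
  mix_signals(0, 10) -> 10  [called from mix_signals, line 4]
  mix_signals(1, 9) -> 10  [called from mix_signals, line 4]
  mix_signals(2, 7) -> 10  [called from mix_signals, line 4]
  mix_signals(3, 4) -> 10  [called from mix_signals, line 4]
  mix_signals(4, 0) -> 10  [called from settle_round, line 16]
  settle_round([11, 2, 3, 3, 4, 6, 11, 2]) -> 10  [called from main, line 22]
Log line origins:
  1: emitted by main (line 21)
A correct fix: line 23: replace `count` with `pos`.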